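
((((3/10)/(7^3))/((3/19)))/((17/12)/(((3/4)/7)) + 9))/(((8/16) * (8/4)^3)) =171/2744000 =0.00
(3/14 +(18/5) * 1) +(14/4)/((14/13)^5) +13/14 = 5500497/768320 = 7.16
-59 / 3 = -19.67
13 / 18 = 0.72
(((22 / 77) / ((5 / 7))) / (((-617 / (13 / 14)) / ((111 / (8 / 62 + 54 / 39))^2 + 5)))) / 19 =-3719674751 / 21810641500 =-0.17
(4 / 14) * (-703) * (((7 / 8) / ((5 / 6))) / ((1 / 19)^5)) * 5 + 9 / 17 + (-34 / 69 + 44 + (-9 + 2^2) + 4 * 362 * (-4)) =-6125528340295 / 2346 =-2611052148.46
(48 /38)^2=576 /361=1.60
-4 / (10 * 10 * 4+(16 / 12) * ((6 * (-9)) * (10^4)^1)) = 1 / 179900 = 0.00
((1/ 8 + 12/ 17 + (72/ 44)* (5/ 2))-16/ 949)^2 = 48491042529601/ 2015559447616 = 24.06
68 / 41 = 1.66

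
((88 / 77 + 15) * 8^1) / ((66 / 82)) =37064 / 231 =160.45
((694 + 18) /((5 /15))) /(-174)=-356 /29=-12.28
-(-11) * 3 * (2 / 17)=66 / 17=3.88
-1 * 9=-9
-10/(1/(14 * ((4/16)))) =-35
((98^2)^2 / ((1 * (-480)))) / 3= -5764801 / 90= -64053.34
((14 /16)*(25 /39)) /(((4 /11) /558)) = 179025 /208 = 860.70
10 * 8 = 80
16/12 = 4/3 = 1.33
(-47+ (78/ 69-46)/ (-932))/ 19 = -251615/ 101821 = -2.47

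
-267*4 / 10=-534 / 5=-106.80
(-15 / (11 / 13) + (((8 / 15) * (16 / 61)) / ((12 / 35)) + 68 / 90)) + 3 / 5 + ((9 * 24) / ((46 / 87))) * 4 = 1123762328 / 694485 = 1618.12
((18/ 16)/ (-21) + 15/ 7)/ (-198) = -13/ 1232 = -0.01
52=52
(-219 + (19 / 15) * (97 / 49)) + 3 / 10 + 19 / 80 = -2539631 / 11760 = -215.96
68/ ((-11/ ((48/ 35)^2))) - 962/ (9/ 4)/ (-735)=-574072/ 51975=-11.05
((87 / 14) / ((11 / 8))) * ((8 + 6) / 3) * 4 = 928 / 11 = 84.36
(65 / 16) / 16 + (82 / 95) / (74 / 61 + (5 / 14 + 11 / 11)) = 0.59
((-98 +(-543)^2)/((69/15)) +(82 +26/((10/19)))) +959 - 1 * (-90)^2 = 6562671/115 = 57066.70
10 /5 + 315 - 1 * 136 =181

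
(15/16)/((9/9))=15/16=0.94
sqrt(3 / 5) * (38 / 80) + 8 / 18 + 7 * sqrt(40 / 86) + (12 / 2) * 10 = 19 * sqrt(15) / 200 + 14 * sqrt(215) / 43 + 544 / 9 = 65.59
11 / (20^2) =11 / 400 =0.03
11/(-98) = -11/98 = -0.11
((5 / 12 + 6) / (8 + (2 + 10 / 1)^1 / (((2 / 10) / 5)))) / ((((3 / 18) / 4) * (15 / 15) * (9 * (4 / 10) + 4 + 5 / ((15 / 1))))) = 15 / 238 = 0.06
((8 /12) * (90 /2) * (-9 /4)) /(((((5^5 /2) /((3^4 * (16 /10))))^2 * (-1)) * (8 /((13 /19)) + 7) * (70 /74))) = 44883072 /1708984375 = 0.03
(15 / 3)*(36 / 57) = 60 / 19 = 3.16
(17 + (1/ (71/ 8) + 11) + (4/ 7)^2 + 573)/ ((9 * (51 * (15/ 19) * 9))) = 13251911/ 71858745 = 0.18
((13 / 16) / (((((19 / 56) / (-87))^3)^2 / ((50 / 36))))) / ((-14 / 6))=-6467817627965946470400 / 47045881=-137478935253990.60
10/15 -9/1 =-25/3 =-8.33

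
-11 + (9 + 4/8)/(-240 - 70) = -6839/620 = -11.03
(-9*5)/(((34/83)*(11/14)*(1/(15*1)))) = -392175/187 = -2097.19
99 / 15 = 33 / 5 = 6.60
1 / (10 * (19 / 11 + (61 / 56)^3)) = 965888 / 29167475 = 0.03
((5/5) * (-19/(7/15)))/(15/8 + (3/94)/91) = -464360/21389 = -21.71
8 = 8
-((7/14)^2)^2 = -1/16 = -0.06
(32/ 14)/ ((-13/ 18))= -288/ 91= -3.16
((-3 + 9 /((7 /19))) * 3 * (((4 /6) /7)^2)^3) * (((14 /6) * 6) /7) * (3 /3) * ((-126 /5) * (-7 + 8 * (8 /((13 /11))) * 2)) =-1123840 /4588311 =-0.24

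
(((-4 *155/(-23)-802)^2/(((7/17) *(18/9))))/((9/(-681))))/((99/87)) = -1975641206302/40733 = -48502226.85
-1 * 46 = -46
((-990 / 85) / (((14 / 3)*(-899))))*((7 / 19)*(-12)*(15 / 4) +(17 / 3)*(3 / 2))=-91179 / 4065278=-0.02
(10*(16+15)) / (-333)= -310 / 333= -0.93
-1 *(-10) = 10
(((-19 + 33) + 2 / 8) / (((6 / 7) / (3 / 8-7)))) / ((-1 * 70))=1007 / 640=1.57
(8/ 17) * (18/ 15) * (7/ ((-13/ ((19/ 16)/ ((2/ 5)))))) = -399/ 442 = -0.90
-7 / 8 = -0.88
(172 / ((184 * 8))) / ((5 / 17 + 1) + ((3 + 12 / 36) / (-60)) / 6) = 19737 / 217028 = 0.09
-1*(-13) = 13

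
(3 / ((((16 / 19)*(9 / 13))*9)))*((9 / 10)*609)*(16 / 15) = 334.27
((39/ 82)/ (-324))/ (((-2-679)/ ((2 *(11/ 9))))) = 143/ 27139212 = 0.00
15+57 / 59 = 942 / 59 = 15.97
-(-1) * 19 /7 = 19 /7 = 2.71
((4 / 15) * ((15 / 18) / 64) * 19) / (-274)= -19 / 78912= -0.00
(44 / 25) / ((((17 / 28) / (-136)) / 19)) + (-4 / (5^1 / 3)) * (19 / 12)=-187359 / 25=-7494.36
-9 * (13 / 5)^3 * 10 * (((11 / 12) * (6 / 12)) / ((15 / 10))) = -24167 / 50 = -483.34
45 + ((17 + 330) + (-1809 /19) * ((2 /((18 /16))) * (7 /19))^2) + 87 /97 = 702686591 /1995969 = 352.05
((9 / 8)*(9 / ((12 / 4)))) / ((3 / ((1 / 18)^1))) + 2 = 33 / 16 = 2.06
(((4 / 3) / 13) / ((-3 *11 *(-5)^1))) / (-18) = -2 / 57915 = -0.00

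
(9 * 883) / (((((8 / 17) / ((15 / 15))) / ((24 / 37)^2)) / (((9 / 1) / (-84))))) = -7295346 / 9583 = -761.28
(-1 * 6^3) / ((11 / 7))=-1512 / 11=-137.45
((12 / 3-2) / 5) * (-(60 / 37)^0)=-2 / 5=-0.40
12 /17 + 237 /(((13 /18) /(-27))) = -1957938 /221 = -8859.45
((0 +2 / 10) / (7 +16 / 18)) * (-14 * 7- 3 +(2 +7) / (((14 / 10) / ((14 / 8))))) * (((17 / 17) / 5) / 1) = -0.46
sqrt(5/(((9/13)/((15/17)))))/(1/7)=35 * sqrt(663)/51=17.67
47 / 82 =0.57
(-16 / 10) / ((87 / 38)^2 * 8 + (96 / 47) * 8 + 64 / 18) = -0.03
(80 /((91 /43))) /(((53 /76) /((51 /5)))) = 2666688 /4823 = 552.91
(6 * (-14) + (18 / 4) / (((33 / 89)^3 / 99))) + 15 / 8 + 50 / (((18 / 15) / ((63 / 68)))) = 143097477 / 16456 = 8695.76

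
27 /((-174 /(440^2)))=-871200 /29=-30041.38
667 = 667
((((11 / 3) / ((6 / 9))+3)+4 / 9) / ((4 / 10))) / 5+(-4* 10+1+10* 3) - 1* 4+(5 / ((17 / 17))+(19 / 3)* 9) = 1925 / 36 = 53.47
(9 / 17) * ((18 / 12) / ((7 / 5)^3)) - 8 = -89921 / 11662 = -7.71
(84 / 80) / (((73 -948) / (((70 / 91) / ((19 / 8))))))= -12 / 30875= -0.00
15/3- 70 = -65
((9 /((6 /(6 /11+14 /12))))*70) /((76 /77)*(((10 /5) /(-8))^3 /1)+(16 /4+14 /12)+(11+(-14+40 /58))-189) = -0.97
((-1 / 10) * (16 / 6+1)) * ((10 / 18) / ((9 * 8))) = -11 / 3888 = -0.00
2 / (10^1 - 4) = 1 / 3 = 0.33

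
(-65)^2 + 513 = 4738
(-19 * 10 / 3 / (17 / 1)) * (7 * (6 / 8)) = -665 / 34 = -19.56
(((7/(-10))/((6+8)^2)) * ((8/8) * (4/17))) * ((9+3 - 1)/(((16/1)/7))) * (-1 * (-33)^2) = 11979/2720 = 4.40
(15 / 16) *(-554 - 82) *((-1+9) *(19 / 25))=-18126 / 5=-3625.20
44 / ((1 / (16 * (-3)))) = -2112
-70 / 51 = -1.37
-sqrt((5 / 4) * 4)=-sqrt(5)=-2.24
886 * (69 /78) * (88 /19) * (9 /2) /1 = 4034844 /247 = 16335.40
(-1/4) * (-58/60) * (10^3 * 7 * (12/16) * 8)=10150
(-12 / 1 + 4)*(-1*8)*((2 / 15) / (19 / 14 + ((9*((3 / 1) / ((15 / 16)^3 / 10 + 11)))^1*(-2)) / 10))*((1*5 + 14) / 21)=441587968 / 49753701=8.88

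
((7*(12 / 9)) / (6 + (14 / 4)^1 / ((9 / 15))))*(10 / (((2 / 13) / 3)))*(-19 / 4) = -51870 / 71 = -730.56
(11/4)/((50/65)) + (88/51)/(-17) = 120461/34680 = 3.47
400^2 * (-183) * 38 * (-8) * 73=649781760000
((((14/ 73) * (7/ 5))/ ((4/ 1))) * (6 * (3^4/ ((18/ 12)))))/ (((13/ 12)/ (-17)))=-1619352/ 4745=-341.28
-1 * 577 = -577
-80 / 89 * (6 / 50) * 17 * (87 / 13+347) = -3751968 / 5785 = -648.57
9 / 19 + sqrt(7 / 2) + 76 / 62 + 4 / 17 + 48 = sqrt(14) / 2 + 499997 / 10013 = 51.81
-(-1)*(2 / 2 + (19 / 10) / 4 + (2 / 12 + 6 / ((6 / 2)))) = 3.64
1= 1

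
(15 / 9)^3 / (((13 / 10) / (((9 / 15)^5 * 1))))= 18 / 65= 0.28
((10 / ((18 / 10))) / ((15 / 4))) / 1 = 1.48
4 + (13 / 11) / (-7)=295 / 77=3.83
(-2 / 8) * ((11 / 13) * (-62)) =341 / 26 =13.12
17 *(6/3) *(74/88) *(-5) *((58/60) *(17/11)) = -310097/1452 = -213.57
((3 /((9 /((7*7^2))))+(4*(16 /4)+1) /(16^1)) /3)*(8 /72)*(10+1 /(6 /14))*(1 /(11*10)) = 204943 /427680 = 0.48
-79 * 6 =-474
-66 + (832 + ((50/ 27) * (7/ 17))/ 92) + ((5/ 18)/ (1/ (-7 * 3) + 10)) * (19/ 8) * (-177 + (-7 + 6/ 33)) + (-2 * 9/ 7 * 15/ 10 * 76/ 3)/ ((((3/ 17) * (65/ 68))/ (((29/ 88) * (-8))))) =10605979217507/ 4649725080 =2280.99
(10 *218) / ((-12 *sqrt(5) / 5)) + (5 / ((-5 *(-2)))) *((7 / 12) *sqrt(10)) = -545 *sqrt(5) / 3 + 7 *sqrt(10) / 24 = -405.30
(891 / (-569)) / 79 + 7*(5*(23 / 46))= 1571503 / 89902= 17.48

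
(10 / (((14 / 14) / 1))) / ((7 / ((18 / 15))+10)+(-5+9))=60 / 119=0.50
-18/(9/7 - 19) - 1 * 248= -246.98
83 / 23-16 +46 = 773 / 23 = 33.61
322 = 322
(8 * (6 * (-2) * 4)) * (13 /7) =-713.14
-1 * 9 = -9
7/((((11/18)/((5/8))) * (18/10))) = 175/44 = 3.98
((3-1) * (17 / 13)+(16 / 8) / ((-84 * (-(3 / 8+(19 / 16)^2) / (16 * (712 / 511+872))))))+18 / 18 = 4037629615 / 21250957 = 190.00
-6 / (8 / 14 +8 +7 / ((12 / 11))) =-504 / 1259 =-0.40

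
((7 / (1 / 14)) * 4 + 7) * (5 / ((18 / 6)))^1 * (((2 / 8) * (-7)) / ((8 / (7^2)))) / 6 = -228095 / 192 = -1187.99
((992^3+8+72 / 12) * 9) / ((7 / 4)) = 35142894072 / 7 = 5020413438.86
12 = 12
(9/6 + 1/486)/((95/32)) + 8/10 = 30148/23085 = 1.31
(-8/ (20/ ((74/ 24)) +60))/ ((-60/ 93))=1147/ 6150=0.19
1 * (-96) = -96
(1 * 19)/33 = 19/33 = 0.58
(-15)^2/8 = 225/8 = 28.12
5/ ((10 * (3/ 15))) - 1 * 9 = -13/ 2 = -6.50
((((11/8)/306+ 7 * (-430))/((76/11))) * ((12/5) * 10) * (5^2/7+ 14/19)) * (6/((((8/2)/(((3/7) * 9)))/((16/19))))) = -1253973422889/5713547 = -219473.72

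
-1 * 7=-7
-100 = -100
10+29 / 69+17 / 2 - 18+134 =134.92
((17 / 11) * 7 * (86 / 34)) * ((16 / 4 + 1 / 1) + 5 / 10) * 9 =2709 / 2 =1354.50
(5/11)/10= 0.05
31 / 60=0.52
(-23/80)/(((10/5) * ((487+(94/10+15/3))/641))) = -641/3488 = -0.18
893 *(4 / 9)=3572 / 9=396.89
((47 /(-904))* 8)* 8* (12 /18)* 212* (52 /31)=-8290048 /10509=-788.85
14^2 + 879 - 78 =997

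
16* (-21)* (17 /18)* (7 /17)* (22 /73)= -8624 /219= -39.38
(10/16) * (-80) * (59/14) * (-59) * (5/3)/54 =435125/1134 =383.71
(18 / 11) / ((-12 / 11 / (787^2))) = -1858107 / 2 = -929053.50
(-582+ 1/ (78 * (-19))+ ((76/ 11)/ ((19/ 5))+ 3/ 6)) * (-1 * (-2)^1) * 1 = -9449984/ 8151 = -1159.36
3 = 3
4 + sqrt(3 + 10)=sqrt(13) + 4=7.61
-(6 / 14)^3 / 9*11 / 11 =-3 / 343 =-0.01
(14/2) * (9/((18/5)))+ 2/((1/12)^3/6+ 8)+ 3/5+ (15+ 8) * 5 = 22121431/165890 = 133.35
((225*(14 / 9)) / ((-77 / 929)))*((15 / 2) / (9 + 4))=-348375 / 143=-2436.19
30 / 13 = 2.31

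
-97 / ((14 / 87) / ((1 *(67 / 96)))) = -188471 / 448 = -420.69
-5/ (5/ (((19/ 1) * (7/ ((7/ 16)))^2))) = -4864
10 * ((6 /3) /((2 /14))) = 140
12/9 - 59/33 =-5/11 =-0.45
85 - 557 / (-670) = 57507 / 670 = 85.83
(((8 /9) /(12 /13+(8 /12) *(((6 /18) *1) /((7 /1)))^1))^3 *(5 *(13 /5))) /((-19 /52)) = -32602495744 /1135752949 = -28.71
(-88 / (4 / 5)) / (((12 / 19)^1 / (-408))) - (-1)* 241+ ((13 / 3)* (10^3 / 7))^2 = 200443741 / 441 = 454520.95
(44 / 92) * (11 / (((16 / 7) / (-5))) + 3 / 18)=-12617 / 1104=-11.43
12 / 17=0.71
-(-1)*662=662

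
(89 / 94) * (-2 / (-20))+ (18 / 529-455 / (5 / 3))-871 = -568801439 / 497260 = -1143.87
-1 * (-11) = 11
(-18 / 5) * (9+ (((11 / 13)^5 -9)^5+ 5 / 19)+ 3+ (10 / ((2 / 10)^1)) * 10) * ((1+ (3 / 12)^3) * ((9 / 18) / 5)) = 11008084321965526735924693537310475 / 660045736775234543530259958976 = 16677.76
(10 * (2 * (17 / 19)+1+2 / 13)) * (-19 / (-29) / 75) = 1454 / 5655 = 0.26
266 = 266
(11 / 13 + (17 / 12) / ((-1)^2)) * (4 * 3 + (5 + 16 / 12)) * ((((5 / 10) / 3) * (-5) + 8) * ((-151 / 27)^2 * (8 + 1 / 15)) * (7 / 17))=3224579963143 / 104398632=30887.19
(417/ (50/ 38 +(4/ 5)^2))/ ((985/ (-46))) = -9.96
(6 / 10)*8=24 / 5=4.80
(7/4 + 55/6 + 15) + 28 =647/12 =53.92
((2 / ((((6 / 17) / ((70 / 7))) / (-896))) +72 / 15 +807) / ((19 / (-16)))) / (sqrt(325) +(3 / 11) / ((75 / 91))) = -1154111420 / 26932329 +226700457500*sqrt(13) / 350120277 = 2291.72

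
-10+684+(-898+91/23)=-5061/23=-220.04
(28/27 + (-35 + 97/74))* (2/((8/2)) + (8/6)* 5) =-2805277/11988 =-234.01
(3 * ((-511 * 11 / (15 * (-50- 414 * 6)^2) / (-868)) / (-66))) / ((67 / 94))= -3431 / 800204460720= -0.00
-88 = -88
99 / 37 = 2.68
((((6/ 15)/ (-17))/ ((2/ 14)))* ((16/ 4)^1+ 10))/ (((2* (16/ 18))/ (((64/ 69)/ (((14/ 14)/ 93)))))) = -218736/ 1955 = -111.89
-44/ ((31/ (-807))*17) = 35508/ 527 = 67.38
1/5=0.20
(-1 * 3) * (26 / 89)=-78 / 89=-0.88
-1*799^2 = -638401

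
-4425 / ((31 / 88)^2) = -34267200 / 961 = -35657.86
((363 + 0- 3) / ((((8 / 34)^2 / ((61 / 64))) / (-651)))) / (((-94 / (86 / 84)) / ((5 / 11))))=5287377825 / 264704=19974.68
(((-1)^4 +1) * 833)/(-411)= -1666/411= -4.05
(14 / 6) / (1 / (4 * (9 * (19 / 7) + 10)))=964 / 3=321.33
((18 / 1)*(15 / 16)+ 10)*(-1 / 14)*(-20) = 1075 / 28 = 38.39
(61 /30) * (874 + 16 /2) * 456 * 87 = 355738824 /5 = 71147764.80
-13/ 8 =-1.62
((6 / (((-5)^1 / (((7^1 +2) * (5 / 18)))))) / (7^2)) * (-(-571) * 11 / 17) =-18843 / 833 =-22.62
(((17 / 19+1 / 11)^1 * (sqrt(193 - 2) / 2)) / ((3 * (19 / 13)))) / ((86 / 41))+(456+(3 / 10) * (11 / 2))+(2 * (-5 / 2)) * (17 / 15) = 54899 * sqrt(191) / 1024518+27119 / 60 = 452.72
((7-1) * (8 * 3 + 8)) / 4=48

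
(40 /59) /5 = 8 /59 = 0.14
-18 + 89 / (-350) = -6389 / 350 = -18.25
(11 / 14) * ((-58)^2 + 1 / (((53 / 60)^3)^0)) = 37015 / 14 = 2643.93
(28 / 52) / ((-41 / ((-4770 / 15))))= 4.18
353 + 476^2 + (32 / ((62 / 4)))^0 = 226930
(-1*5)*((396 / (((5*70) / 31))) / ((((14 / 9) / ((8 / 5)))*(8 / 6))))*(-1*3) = 497178 / 1225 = 405.86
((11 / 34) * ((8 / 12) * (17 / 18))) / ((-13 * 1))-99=-69509 / 702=-99.02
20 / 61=0.33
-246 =-246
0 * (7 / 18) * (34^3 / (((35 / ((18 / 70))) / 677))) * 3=0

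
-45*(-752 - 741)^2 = -100307205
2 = 2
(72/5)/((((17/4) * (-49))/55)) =-3168/833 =-3.80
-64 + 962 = 898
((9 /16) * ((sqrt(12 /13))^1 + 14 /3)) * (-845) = -17745 /8 - 585 * sqrt(39) /8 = -2674.79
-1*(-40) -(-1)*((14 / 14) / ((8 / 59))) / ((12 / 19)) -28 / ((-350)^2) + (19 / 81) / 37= 21685234721 / 419580000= 51.68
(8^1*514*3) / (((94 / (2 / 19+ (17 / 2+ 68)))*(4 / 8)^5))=287280768 / 893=321702.99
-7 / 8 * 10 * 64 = -560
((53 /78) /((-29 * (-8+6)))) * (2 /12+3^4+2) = 26447 /27144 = 0.97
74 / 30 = 37 / 15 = 2.47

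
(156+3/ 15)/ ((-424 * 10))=-781/ 21200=-0.04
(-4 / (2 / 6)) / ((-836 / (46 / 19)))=138 / 3971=0.03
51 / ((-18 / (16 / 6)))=-68 / 9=-7.56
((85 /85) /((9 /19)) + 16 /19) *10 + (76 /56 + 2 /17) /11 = 13280921 /447678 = 29.67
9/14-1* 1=-5/14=-0.36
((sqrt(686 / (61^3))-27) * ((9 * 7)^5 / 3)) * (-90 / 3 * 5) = 1339789333050-347352790050 * sqrt(854) / 3721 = 1337061360116.91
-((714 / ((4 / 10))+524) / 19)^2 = -5331481 / 361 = -14768.65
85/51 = 5/3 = 1.67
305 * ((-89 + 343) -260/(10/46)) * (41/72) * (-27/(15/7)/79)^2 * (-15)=1558455633/24964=62428.12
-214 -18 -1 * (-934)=702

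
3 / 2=1.50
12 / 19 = 0.63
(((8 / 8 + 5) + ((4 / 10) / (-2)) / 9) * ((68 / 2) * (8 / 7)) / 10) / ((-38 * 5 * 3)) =-18292 / 448875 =-0.04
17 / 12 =1.42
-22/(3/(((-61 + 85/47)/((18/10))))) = 306020/1269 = 241.15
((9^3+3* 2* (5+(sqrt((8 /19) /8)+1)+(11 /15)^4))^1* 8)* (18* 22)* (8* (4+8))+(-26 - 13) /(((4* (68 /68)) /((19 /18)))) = 1824768* sqrt(19) /19+3497784624377 /15000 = 233604272.11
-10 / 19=-0.53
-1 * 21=-21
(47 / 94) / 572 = 1 / 1144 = 0.00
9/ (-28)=-9/ 28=-0.32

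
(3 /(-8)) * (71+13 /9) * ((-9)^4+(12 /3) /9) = -9625639 /54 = -178252.57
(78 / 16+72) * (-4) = -615 / 2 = -307.50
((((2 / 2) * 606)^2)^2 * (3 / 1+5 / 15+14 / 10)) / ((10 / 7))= 11171092168152 / 25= 446843686726.08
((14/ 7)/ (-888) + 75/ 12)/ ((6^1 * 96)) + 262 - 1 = 33375979/ 127872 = 261.01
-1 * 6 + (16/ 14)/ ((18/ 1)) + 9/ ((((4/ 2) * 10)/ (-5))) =-2063/ 252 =-8.19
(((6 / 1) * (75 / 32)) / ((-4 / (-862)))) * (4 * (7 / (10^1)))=135765 / 16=8485.31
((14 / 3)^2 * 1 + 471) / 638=4435 / 5742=0.77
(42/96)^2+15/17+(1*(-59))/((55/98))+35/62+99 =-33309079/7420160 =-4.49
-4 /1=-4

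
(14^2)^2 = 38416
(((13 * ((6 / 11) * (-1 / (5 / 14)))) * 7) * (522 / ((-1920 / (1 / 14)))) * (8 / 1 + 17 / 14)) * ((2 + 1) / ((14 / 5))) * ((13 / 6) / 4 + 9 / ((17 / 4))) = 13568607 / 191488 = 70.86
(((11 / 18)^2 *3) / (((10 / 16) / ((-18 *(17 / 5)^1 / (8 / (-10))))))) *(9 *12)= 74052 / 5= 14810.40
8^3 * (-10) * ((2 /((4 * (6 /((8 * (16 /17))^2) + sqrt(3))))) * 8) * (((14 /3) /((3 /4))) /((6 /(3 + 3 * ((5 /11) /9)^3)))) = 1317459576781537280 /583852883417991 -37344736515551395840 * sqrt(3) /1751558650253973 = -34672.32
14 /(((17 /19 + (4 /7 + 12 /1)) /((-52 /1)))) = -96824 /1791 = -54.06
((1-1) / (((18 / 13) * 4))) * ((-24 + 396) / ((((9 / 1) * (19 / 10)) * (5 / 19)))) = 0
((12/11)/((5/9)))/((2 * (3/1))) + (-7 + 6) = -37/55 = -0.67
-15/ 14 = -1.07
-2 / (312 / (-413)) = 413 / 156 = 2.65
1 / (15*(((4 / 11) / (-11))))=-121 / 60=-2.02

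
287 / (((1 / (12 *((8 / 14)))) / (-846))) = -1664928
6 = 6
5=5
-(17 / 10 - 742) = 7403 / 10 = 740.30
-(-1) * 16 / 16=1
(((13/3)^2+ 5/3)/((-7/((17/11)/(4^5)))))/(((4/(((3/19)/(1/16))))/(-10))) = 1955/70224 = 0.03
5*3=15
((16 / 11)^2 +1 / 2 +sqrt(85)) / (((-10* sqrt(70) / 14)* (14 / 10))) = sqrt(70)* (-242* sqrt(85) -633) / 16940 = -1.41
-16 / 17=-0.94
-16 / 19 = -0.84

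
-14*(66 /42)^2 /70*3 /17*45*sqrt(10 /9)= -1089*sqrt(10) /833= -4.13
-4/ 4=-1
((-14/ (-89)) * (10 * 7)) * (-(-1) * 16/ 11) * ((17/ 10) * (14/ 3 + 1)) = 453152/ 2937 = 154.29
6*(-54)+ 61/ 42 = -13547/ 42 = -322.55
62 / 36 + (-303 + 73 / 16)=-42727 / 144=-296.72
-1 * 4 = -4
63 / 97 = 0.65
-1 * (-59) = 59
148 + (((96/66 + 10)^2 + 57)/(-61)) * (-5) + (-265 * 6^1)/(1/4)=-45736907/7381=-6196.57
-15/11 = -1.36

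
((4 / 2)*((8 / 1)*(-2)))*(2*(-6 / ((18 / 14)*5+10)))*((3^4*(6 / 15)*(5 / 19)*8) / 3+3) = 1314432 / 2185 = 601.57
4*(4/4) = 4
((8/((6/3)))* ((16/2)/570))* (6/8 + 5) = 92/285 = 0.32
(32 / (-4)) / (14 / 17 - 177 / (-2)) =-272 / 3037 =-0.09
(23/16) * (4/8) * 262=3013/16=188.31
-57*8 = -456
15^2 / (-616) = -225 / 616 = -0.37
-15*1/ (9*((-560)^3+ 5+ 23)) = 5/ 526847916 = 0.00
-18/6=-3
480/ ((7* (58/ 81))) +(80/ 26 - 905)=-2127455/ 2639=-806.16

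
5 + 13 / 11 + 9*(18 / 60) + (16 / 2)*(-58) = -50063 / 110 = -455.12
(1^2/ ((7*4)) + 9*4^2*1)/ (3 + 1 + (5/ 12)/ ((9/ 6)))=36297/ 1078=33.67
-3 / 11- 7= -80 / 11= -7.27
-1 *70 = -70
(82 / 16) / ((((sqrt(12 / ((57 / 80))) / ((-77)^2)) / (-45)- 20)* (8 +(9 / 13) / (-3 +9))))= -720889563569175 / 22830423701764496 +28441413* sqrt(95) / 11415211850882248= -0.03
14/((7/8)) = 16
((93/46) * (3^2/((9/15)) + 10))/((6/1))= 775/92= 8.42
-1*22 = -22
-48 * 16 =-768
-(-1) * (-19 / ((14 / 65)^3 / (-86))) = 224368625 / 1372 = 163533.98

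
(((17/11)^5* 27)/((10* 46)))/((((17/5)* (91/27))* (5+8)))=60886809/17528146636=0.00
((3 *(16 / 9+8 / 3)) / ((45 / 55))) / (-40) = -11 / 27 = -0.41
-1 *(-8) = 8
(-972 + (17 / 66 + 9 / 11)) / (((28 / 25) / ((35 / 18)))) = -8010125 / 4752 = -1685.63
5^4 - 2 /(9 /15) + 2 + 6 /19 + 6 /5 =178177 /285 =625.18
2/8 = 1/4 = 0.25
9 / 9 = 1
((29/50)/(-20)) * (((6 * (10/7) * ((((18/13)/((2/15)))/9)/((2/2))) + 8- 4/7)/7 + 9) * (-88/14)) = 2331571/1114750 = 2.09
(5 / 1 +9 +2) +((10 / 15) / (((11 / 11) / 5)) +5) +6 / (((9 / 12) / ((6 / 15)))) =413 / 15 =27.53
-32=-32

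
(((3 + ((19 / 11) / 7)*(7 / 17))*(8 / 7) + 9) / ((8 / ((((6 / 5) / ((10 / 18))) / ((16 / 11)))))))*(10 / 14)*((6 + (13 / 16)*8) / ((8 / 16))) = 2216835 / 53312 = 41.58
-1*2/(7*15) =-2/105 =-0.02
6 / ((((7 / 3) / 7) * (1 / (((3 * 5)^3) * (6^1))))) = 364500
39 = 39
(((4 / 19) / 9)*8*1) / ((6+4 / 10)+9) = 160 / 13167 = 0.01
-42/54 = -7/9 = -0.78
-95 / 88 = -1.08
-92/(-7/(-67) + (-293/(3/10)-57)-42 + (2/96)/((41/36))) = 3032688/35454229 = 0.09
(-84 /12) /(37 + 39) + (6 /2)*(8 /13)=1.75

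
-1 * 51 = -51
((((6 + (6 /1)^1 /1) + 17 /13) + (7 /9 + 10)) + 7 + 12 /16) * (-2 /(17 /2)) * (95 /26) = -1415405 /51714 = -27.37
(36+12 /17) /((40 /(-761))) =-59358 /85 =-698.33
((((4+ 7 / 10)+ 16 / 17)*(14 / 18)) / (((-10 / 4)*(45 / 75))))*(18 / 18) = -6713 / 2295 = -2.93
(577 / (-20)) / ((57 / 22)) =-6347 / 570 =-11.14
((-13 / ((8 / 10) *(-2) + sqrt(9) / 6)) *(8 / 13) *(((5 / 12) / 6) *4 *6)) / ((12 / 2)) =200 / 99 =2.02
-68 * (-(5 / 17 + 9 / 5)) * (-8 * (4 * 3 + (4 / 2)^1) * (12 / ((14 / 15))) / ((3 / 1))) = -68352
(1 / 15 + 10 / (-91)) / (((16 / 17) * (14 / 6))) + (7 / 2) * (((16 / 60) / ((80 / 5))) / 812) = -34777 / 1773408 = -0.02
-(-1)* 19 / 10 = 19 / 10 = 1.90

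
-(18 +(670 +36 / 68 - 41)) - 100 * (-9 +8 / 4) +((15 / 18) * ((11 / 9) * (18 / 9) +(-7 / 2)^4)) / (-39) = 28190147 / 572832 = 49.21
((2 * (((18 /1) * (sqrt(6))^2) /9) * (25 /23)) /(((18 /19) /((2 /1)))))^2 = 3032.98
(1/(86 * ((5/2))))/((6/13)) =13/1290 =0.01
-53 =-53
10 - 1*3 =7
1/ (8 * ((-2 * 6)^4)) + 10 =1658881/ 165888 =10.00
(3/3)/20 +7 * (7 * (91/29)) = 153.81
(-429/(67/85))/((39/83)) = -77605/67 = -1158.28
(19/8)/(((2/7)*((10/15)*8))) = 1.56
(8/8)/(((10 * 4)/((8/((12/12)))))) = 1/5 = 0.20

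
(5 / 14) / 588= 5 / 8232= 0.00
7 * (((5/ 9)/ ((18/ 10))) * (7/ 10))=245/ 162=1.51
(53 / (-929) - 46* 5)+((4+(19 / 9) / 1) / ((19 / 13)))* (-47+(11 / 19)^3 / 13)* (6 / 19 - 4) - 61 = 995420367492 / 2300295971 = 432.74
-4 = -4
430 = 430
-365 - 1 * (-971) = 606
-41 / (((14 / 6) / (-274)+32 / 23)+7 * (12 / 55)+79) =-1039830 / 2077379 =-0.50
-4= -4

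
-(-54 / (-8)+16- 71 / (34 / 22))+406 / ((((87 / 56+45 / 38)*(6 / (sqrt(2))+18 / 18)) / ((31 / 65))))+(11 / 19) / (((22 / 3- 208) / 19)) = 13391504*sqrt(2) / 1072955+73541900659 / 3875513460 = 36.63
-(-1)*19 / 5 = 3.80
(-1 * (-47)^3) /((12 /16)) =415292 /3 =138430.67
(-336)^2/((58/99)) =5588352/29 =192701.79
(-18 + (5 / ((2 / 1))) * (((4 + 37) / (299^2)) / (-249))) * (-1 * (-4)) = -72.00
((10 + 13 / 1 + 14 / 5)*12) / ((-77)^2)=1548 / 29645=0.05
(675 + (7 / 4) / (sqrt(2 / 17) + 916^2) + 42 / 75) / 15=20213185103178449 / 448809544099125 - 7 * sqrt(34) / 718095270558600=45.04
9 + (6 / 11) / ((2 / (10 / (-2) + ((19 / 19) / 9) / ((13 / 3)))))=1093 / 143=7.64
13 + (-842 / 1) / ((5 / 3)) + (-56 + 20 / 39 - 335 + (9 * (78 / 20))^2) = 1362359 / 3900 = 349.32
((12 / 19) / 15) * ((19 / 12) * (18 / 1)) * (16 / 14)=48 / 35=1.37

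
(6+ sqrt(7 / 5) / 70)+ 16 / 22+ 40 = sqrt(35) / 350+ 514 / 11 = 46.74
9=9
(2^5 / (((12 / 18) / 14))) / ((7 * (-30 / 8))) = -128 / 5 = -25.60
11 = 11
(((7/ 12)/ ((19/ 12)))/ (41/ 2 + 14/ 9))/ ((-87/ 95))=-210/ 11513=-0.02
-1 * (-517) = 517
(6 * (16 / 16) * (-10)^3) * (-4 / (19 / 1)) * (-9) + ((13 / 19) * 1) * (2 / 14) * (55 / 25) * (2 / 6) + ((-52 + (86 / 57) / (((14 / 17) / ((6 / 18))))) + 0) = -68347136 / 5985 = -11419.74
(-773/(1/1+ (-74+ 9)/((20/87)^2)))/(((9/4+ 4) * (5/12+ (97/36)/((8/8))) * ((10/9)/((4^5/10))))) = 256462848/86027375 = 2.98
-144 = -144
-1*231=-231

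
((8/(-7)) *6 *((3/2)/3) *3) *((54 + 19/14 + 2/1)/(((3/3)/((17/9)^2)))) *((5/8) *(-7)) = 1160335/126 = 9209.01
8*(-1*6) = -48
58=58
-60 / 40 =-3 / 2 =-1.50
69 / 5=13.80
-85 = -85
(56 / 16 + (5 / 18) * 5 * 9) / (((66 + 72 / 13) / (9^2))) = 2808 / 155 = 18.12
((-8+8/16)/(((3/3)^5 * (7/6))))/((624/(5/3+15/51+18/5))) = -709/12376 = -0.06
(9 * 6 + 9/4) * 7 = 1575/4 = 393.75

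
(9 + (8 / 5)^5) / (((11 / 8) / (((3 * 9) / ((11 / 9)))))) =118375992 / 378125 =313.06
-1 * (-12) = 12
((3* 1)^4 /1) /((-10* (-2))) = 81 /20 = 4.05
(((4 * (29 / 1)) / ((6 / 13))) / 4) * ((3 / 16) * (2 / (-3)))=-377 / 48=-7.85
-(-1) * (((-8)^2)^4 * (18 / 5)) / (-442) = -150994944 / 1105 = -136647.01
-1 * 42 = -42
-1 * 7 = -7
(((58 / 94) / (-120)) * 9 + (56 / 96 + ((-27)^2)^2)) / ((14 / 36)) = 8991990807 / 6580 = 1366563.95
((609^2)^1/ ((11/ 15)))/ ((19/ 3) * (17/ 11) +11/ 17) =283723965/ 5854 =48466.68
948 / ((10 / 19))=1801.20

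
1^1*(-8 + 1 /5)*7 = -273 /5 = -54.60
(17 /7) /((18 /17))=289 /126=2.29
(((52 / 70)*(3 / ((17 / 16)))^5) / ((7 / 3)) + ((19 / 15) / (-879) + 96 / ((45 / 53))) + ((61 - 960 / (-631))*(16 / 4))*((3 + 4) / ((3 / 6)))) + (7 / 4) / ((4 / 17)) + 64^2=72004775534660687233 / 9261261838669680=7774.83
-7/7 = -1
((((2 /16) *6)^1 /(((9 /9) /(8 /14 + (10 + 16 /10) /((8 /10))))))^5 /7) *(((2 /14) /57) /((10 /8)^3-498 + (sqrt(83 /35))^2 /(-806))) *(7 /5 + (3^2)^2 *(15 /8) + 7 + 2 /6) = -9745135873940867907 /455551664687386624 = -21.39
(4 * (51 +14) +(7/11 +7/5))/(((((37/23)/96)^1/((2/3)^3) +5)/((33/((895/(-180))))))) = -9164648448/26646835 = -343.93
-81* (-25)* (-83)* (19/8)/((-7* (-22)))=-3193425/1232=-2592.07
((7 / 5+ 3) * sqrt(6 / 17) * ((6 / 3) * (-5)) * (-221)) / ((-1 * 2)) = -286 * sqrt(102) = -2888.46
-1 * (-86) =86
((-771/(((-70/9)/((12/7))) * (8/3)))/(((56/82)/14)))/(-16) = -2560491/31360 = -81.65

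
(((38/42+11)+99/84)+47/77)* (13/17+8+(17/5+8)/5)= 151.24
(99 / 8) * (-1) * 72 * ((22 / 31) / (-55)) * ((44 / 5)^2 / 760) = 431244 / 368125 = 1.17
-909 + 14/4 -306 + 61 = -2301/2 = -1150.50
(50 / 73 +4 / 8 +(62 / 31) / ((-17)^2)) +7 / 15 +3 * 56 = 107378573 / 632910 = 169.66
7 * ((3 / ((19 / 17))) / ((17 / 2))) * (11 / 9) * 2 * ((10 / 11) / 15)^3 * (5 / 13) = 1120 / 2420847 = 0.00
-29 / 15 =-1.93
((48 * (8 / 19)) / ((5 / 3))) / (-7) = -1152 / 665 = -1.73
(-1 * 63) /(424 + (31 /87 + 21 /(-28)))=-0.15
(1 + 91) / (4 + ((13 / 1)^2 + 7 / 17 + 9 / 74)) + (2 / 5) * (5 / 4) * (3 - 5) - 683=-149204884 / 218305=-683.47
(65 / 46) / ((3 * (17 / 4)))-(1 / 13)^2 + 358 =70989643 / 198237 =358.10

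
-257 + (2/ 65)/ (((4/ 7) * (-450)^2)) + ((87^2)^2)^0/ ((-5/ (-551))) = -3864509993/ 26325000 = -146.80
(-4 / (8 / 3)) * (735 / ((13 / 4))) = -4410 / 13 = -339.23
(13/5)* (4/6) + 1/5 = 29/15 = 1.93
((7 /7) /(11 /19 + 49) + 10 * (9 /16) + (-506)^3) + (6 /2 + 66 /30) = -129554205.15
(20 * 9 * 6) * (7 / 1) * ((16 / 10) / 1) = 12096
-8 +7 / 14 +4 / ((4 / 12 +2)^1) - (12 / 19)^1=-1707 / 266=-6.42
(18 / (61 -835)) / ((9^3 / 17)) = -17 / 31347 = -0.00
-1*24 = -24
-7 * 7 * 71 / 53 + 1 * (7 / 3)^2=-28714 / 477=-60.20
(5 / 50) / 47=1 / 470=0.00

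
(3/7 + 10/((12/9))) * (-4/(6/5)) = -185/7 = -26.43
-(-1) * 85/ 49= 1.73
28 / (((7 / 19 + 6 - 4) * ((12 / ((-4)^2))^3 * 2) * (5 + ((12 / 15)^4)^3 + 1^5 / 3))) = 2.59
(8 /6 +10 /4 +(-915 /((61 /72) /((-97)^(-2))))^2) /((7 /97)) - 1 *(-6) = 2273165459 /38332266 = 59.30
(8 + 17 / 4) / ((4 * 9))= 49 / 144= 0.34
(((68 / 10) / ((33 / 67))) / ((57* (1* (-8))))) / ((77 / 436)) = -124151 / 724185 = -0.17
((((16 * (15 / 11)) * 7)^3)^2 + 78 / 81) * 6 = 1214085997264988121172 / 15944049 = 76146654922158.61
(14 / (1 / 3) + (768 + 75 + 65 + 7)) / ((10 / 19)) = 1818.30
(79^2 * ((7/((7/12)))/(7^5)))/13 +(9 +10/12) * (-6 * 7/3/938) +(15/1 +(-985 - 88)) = -92910502541/87833382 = -1057.80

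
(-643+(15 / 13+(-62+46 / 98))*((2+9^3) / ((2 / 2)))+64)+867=-43847.42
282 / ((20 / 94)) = 6627 / 5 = 1325.40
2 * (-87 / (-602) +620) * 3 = 1119981 / 301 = 3720.87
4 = 4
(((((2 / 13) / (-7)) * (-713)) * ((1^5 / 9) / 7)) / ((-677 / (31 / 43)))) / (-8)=22103 / 667573452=0.00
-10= -10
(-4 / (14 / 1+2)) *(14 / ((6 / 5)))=-35 / 12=-2.92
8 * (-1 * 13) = -104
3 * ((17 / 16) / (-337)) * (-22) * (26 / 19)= 7293 / 25612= 0.28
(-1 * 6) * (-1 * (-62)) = -372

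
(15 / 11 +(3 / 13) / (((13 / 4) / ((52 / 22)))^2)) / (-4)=-2337 / 6292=-0.37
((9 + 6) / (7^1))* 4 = 8.57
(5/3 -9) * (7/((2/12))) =-308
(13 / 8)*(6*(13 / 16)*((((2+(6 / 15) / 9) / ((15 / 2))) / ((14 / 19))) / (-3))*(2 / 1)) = -73853 / 37800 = -1.95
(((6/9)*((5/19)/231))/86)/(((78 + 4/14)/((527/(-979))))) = -2635/43393082436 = -0.00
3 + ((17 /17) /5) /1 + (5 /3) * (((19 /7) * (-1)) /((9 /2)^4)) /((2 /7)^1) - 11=-771437 /98415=-7.84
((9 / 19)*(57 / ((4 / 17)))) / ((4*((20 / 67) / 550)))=1691415 / 32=52856.72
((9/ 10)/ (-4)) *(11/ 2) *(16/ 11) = -9/ 5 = -1.80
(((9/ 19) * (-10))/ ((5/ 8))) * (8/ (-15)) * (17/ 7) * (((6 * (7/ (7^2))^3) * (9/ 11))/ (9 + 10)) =352512/ 47671855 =0.01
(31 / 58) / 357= 0.00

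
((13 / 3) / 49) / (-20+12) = -13 / 1176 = -0.01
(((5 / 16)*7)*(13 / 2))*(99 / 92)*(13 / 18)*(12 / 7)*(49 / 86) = 1366365 / 126592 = 10.79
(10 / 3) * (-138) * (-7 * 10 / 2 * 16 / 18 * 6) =257600 / 3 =85866.67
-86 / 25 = -3.44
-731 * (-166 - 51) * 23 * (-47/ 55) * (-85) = 2915088379/ 11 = 265008034.45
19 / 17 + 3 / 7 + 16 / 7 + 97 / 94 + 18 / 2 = 155081 / 11186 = 13.86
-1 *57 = -57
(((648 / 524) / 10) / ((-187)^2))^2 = 0.00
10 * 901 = 9010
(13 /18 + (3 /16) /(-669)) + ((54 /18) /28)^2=577015 /786744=0.73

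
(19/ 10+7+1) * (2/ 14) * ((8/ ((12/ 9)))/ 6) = 99/ 70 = 1.41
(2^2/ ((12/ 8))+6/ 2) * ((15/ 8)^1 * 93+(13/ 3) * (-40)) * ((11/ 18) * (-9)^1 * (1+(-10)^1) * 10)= 23375/ 8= 2921.88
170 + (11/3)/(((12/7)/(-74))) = 211/18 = 11.72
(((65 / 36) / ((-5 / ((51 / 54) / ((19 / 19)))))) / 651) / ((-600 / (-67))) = -14807 / 253108800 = -0.00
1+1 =2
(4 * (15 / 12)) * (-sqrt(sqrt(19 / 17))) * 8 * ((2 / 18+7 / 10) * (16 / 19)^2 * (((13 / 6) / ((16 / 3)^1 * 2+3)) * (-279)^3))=1172482242048 * 17^(3 / 4) * 19^(1 / 4) / 251617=81450055.59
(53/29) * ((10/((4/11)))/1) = 2915/58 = 50.26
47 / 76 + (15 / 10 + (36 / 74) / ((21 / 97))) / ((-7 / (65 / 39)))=-37719 / 137788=-0.27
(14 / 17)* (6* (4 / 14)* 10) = 240 / 17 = 14.12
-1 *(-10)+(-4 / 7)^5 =167046 / 16807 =9.94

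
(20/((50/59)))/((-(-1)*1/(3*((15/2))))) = 531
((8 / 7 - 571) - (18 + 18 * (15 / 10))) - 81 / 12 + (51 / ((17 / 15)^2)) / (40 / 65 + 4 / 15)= -2950420 / 5117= -576.59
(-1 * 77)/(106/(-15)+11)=-1155/59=-19.58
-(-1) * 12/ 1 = 12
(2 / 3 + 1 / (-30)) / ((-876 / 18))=-19 / 1460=-0.01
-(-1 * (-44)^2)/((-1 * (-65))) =1936/65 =29.78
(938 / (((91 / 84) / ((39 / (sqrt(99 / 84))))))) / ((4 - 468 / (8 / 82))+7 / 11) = -1876 * sqrt(231) / 4393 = -6.49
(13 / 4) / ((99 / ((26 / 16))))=169 / 3168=0.05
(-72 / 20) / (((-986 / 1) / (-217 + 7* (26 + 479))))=29862 / 2465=12.11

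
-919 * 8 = -7352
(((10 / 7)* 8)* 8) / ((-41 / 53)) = -33920 / 287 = -118.19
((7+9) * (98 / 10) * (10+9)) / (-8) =-1862 / 5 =-372.40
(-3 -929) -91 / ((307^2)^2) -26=-8509793293049 / 8882874001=-958.00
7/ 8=0.88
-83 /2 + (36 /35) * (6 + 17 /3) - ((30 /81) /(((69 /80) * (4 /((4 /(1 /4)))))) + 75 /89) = -10631663 /331614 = -32.06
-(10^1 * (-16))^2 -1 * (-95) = -25505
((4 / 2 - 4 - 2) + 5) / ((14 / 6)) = 0.43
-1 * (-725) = 725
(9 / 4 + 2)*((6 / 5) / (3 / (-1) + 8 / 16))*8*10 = -163.20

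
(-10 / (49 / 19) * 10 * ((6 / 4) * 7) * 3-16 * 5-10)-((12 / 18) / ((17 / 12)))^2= -2653468 / 2023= -1311.65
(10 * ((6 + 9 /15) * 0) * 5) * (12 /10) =0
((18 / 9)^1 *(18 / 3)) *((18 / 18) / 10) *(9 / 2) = 27 / 5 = 5.40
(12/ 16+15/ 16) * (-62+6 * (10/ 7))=-5049/ 56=-90.16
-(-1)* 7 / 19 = 7 / 19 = 0.37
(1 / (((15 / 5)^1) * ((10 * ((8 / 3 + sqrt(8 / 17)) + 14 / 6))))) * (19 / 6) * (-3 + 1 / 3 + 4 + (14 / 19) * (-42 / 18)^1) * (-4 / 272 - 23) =17215 / 90072 - 3443 * sqrt(34) / 765612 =0.16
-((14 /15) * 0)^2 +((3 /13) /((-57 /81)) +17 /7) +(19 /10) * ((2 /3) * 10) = 76598 /5187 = 14.77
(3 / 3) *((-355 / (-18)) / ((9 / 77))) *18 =27335 / 9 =3037.22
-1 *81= -81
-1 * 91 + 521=430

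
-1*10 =-10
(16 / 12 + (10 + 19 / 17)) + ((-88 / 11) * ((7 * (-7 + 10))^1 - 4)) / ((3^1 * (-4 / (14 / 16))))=1521 / 68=22.37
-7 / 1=-7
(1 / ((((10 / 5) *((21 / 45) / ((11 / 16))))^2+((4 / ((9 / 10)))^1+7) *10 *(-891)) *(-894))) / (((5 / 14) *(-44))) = -1155 / 1654545512104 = -0.00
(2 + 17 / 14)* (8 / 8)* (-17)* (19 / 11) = -14535 / 154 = -94.38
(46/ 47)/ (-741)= -46/ 34827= -0.00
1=1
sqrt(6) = 2.45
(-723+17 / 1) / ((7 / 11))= -7766 / 7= -1109.43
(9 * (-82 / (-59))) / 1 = 738 / 59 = 12.51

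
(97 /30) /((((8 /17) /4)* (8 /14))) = 11543 /240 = 48.10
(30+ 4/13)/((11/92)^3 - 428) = -0.07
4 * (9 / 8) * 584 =2628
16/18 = 8/9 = 0.89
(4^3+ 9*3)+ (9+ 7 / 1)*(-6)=-5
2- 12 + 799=789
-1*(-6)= 6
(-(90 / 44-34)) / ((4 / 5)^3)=87875 / 1408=62.41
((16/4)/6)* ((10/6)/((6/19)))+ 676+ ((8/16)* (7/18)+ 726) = 151817/108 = 1405.71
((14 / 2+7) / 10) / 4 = 7 / 20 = 0.35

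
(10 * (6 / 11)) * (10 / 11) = 600 / 121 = 4.96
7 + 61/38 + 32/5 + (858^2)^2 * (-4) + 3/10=-205936225259026/95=-2167749739568.69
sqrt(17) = 4.12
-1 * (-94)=94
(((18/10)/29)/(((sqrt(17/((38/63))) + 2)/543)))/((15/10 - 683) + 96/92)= 17084952/4171014755 - 674406* sqrt(4522)/4171014755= -0.01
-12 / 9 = -4 / 3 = -1.33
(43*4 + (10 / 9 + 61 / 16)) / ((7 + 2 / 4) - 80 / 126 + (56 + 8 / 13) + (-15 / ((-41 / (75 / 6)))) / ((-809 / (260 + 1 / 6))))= 76899241783 / 26952336812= 2.85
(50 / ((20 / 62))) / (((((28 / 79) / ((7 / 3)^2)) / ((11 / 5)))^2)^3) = 1570610847533438049162439 / 6802444800000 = 230889172012.60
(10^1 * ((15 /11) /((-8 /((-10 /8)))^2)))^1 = 1875 /5632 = 0.33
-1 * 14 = -14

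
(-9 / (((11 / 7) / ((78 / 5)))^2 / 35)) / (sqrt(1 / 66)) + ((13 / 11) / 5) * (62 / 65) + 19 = 5287 / 275- 18781308 * sqrt(66) / 605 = -252179.23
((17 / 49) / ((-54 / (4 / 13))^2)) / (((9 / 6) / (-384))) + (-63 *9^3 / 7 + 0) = -39607783697 / 6036849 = -6561.00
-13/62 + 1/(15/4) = 53/930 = 0.06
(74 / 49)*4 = 296 / 49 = 6.04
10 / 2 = 5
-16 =-16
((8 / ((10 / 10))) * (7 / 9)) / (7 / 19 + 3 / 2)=2128 / 639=3.33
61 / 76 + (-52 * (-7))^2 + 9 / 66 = 110767441 / 836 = 132496.94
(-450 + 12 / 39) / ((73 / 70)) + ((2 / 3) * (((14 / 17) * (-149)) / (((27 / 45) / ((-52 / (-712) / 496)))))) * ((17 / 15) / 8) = -1950990496931 / 4524406848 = -431.21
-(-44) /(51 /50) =2200 /51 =43.14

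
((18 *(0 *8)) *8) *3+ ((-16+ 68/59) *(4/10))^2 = 3069504/87025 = 35.27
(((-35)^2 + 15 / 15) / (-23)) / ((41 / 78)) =-95628 / 943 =-101.41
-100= -100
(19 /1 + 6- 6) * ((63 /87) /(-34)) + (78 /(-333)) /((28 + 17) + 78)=-5473183 /13461858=-0.41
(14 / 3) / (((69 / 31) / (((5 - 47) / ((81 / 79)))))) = -480004 / 5589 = -85.88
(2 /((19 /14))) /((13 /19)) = 28 /13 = 2.15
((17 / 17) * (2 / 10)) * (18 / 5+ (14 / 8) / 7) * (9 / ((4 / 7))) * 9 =43659 / 400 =109.15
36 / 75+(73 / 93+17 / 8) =63053 / 18600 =3.39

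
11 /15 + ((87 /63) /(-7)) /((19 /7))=1318 /1995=0.66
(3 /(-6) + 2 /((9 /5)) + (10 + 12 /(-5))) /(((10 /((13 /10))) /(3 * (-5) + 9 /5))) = -105677 /7500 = -14.09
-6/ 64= -3/ 32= -0.09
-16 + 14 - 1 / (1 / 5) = -7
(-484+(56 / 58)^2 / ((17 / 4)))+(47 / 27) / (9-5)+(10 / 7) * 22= -4884558239 / 10808532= -451.92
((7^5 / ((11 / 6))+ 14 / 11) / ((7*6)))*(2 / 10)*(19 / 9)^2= 2600644 / 13365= 194.59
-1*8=-8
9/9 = 1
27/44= 0.61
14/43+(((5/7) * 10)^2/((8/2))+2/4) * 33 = 1844653/4214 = 437.74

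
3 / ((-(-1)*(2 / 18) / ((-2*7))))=-378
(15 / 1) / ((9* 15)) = 1 / 9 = 0.11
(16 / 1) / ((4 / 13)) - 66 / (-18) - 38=53 / 3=17.67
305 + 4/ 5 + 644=4749/ 5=949.80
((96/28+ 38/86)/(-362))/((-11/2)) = 1165/599291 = 0.00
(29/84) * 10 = 145/42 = 3.45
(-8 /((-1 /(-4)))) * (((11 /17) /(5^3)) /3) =-352 /6375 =-0.06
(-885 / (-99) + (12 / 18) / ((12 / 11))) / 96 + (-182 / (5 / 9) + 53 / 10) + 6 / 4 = -30479377 / 95040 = -320.70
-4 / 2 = -2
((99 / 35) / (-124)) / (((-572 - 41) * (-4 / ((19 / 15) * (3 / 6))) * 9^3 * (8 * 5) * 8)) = -0.00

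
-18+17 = -1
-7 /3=-2.33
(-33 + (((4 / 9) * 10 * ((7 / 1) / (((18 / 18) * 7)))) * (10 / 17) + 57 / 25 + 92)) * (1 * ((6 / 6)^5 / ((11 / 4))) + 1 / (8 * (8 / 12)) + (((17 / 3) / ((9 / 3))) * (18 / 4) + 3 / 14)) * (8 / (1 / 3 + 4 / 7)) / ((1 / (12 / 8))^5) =11298610377 / 284240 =39750.25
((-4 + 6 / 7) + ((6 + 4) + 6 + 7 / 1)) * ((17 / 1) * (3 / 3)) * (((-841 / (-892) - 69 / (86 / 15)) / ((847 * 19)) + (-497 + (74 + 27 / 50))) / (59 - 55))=-1400450199087461 / 39280379600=-35652.66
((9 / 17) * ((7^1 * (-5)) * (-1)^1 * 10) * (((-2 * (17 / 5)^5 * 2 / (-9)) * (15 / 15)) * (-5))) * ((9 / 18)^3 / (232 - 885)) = 584647 / 16325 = 35.81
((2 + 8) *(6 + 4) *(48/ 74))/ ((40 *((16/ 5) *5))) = 15/ 148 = 0.10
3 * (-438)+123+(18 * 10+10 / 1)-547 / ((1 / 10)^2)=-55701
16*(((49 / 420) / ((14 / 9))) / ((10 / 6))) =18 / 25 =0.72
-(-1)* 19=19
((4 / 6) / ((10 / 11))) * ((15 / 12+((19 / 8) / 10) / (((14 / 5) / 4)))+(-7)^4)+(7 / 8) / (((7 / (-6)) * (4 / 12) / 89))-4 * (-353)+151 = 524941 / 168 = 3124.65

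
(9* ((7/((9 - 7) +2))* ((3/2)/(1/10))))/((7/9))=1215/4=303.75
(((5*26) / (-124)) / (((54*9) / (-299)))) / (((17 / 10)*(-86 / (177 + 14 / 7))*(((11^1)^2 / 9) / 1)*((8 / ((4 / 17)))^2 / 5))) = -86971625 / 342330843888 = -0.00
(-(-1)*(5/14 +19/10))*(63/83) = 711/415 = 1.71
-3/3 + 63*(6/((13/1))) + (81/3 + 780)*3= 31838/13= 2449.08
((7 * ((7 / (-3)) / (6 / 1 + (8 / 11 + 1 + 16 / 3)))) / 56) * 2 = -77 / 1724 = -0.04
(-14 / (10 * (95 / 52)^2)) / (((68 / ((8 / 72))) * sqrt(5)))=-4732 * sqrt(5) / 34520625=-0.00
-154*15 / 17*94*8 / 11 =-157920 / 17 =-9289.41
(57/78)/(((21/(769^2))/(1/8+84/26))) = 3921314791/56784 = 69056.68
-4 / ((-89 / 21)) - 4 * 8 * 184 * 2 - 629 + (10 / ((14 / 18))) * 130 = -6686427 / 623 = -10732.63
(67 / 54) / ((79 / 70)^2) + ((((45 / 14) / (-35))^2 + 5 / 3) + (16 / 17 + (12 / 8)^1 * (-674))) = -27715651748189 / 27511800876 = -1007.41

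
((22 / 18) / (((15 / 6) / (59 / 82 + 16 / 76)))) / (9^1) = 1771 / 35055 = 0.05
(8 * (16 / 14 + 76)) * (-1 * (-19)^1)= 82080 / 7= 11725.71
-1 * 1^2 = -1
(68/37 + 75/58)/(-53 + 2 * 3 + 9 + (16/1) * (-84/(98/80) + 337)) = 47033/63946508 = 0.00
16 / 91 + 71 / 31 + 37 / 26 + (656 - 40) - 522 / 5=14541951 / 28210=515.49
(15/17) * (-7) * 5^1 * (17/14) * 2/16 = -75/16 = -4.69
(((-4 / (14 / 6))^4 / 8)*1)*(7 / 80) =162 / 1715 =0.09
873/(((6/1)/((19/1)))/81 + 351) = 447849/180065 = 2.49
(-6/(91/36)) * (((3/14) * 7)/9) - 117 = -10683/91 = -117.40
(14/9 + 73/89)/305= 1903/244305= 0.01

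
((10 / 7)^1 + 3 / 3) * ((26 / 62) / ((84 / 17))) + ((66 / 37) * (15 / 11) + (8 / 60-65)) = -209844431 / 3372180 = -62.23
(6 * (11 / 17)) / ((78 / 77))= 847 / 221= 3.83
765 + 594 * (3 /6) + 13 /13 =1063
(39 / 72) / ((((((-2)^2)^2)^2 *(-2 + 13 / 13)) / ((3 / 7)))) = -13 / 14336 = -0.00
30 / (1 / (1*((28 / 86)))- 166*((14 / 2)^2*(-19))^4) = -0.00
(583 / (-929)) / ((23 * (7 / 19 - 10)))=11077 / 3910161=0.00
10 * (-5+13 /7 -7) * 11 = -7810 /7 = -1115.71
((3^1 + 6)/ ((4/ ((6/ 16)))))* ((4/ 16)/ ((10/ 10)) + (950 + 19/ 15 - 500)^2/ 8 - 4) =137437833/ 6400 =21474.66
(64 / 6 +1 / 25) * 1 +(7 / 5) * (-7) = 68 / 75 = 0.91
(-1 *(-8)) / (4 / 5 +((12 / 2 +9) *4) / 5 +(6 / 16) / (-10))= 640 / 1021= 0.63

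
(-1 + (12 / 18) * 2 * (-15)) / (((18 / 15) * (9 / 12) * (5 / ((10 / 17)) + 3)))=-140 / 69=-2.03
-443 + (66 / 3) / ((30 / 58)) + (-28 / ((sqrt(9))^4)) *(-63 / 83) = -1494763 / 3735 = -400.20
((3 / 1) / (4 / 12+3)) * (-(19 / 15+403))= -363.84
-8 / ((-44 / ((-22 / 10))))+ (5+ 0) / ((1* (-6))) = -37 / 30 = -1.23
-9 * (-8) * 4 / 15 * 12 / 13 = 1152 / 65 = 17.72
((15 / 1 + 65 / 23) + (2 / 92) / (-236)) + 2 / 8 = 196233 / 10856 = 18.08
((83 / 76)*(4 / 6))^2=6889 / 12996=0.53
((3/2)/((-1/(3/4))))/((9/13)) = -13/8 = -1.62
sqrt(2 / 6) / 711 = sqrt(3) / 2133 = 0.00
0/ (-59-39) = 0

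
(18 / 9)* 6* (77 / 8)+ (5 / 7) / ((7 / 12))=11439 / 98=116.72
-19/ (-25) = 19/ 25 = 0.76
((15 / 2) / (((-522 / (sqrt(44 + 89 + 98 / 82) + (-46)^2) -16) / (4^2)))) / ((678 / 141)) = -2102598863880 / 1368834362929 -368010 *sqrt(225582) / 1368834362929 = -1.54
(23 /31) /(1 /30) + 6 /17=22.61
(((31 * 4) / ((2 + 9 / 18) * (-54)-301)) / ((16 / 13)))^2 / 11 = 162409 / 33456896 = 0.00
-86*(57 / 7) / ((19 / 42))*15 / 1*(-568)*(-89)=-1173817440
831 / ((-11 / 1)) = -831 / 11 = -75.55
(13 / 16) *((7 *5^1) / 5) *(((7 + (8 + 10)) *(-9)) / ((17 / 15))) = -1129.14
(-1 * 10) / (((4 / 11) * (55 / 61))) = -61 / 2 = -30.50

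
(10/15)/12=1/18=0.06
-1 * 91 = -91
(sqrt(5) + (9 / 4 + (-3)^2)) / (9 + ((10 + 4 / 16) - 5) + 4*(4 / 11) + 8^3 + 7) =44*sqrt(5) / 23527 + 495 / 23527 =0.03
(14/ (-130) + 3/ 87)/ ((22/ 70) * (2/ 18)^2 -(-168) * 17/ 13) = -78246/ 234810187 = -0.00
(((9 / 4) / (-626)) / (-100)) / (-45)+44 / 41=55087959 / 51332000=1.07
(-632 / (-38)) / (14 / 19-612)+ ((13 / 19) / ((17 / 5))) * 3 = 1081331 / 1875661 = 0.58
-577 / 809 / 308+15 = 3737003 / 249172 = 15.00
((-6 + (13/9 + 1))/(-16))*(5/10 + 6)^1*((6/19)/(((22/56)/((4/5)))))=2912/3135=0.93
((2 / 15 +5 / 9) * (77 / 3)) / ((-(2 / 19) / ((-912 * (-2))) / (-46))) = 14093696.71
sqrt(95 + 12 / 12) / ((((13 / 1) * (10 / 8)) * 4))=4 * sqrt(6) / 65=0.15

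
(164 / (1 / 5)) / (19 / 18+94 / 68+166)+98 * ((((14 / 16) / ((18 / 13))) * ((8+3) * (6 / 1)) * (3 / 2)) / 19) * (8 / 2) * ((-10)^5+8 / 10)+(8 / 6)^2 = -2844071103557758 / 22034205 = -129075276.53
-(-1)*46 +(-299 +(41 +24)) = -188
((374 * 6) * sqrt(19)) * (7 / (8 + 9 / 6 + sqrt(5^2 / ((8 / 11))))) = 4456.78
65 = 65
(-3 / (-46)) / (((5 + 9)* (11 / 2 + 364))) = 3 / 237958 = 0.00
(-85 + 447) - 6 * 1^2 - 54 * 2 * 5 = -184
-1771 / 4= -442.75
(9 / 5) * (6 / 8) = 27 / 20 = 1.35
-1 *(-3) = 3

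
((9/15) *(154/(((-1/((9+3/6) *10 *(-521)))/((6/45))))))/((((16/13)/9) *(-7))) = -12740013/20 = -637000.65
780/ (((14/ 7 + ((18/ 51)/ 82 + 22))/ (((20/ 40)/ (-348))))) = -3485/ 74646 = -0.05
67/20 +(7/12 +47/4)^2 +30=33383/180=185.46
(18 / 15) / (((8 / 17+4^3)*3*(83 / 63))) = 1071 / 227420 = 0.00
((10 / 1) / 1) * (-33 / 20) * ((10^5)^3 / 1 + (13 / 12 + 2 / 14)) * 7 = -924000000000001133 / 8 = -115500000000000141.62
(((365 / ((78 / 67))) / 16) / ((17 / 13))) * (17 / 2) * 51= 415735 / 64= 6495.86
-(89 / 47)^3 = -704969 / 103823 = -6.79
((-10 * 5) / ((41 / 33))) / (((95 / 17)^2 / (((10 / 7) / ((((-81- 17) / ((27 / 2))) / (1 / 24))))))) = 429165 / 40613944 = 0.01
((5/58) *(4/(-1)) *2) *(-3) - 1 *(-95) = 2815/29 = 97.07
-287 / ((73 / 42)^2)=-506268 / 5329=-95.00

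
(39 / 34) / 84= 13 / 952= 0.01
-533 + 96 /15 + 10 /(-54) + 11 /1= -69631 /135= -515.79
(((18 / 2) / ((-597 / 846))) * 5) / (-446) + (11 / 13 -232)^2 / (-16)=-400708262545 / 119995408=-3339.36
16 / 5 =3.20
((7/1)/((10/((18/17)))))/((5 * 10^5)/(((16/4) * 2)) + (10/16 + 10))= 56/4723025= 0.00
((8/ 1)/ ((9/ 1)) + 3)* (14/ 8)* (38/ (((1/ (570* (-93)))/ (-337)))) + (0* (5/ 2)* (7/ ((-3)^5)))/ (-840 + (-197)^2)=4619924575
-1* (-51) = 51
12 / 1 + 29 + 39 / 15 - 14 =148 / 5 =29.60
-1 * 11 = -11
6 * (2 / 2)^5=6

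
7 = 7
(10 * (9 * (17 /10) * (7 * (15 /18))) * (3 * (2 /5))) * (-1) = -1071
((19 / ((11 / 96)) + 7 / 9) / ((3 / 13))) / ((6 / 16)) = 1715272 / 891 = 1925.11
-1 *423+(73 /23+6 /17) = -419.47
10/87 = 0.11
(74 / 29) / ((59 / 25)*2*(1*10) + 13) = 370 / 8729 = 0.04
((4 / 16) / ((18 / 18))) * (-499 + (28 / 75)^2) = -2806091 / 22500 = -124.72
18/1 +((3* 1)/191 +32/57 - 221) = -2203778/10887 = -202.42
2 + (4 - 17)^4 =28563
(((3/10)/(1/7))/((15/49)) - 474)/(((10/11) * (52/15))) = -770781/5200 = -148.23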